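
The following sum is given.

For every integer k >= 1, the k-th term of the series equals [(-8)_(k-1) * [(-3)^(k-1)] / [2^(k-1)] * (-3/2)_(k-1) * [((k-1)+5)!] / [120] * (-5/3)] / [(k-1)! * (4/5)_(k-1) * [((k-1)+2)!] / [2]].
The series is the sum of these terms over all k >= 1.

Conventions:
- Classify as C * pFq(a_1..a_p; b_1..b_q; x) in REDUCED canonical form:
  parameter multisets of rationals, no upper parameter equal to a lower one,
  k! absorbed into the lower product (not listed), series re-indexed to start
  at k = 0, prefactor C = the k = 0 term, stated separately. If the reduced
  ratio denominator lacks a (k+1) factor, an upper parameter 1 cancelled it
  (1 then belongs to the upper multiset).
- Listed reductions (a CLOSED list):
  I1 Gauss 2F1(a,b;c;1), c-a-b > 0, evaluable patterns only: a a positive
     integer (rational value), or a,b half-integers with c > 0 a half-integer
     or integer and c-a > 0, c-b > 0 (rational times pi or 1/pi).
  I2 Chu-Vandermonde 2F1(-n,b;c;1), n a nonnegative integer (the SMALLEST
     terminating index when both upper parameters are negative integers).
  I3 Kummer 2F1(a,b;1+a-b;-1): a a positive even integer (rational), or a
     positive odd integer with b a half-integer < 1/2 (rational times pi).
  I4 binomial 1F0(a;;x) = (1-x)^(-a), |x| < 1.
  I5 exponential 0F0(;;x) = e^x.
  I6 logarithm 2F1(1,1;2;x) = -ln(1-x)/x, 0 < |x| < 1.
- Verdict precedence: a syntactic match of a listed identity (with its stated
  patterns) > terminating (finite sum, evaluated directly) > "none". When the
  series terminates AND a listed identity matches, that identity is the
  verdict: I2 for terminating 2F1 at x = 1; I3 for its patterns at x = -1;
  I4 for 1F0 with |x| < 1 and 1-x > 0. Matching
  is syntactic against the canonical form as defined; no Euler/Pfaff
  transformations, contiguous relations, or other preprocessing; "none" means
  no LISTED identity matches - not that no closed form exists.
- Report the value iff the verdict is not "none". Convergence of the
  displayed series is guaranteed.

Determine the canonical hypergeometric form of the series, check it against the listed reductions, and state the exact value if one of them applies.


Reduced: x = -3/2, 3F2, upper = {-8, -3/2, 6}, lower = {4/5, 3}, C = -5/3. Verdict: terminating - no listed pattern fits, but -8 in the upper list cuts the series at k = 8; direct evaluation. Value: -6283013278145/8128561152.

Key observation: from the first term -5/3: the factorial ratio (C = -5/3) (k+a-1)!/(a-1)! is a rising factorial (a)_k.
Adjacent-term ratio: r(k) = (-3/2) * (k-8) (k-3/2) (k+6) / [(k+4/5) (k+3) (k+1)] - rational in k. x = (-3/2); t_0 = -5/3; negate the roots.


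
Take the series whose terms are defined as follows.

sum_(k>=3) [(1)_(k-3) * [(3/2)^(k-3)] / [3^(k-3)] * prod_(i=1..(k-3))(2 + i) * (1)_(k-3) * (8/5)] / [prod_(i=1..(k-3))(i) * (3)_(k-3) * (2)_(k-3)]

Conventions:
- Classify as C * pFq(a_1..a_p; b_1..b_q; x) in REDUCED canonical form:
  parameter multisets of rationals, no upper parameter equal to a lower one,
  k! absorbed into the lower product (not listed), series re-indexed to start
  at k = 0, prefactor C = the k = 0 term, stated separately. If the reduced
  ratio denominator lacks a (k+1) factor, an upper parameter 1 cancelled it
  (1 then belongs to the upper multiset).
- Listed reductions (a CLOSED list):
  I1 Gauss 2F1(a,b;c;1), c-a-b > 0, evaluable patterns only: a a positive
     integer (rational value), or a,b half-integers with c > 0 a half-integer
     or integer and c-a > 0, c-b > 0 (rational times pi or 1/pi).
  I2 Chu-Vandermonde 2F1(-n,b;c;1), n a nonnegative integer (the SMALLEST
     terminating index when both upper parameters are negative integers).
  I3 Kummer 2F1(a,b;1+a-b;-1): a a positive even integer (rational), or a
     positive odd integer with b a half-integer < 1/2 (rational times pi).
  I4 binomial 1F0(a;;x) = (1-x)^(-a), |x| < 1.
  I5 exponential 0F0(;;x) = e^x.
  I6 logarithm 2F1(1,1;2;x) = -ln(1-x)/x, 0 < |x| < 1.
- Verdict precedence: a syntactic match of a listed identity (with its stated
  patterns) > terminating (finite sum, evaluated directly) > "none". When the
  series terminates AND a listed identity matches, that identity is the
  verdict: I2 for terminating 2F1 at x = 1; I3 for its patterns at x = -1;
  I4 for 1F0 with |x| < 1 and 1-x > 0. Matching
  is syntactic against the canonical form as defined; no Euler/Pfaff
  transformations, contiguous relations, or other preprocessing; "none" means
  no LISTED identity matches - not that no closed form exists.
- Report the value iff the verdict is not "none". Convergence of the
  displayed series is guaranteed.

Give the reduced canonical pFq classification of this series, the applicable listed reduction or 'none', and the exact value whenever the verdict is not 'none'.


Reduced: x = 1/2, 2F1, upper = {1, 1}, lower = {2}, C = 8/5. Verdict at x = 1/2: logarithm (I6) matches (the logarithm: parameters (1,1;2), x = 1/2). Its exact value is (-16/5) * ln(1/2).

Structural cue: t_0 = 8/5 here, and the two k-th powers (prefactor 8/5) combine into one argument.
Ratio: r(k) = (1/2) * (k+1) (k+1) / [(k+2) (k+1)] - rational in k. x = (1/2); t_0 = 8/5; negate the roots.


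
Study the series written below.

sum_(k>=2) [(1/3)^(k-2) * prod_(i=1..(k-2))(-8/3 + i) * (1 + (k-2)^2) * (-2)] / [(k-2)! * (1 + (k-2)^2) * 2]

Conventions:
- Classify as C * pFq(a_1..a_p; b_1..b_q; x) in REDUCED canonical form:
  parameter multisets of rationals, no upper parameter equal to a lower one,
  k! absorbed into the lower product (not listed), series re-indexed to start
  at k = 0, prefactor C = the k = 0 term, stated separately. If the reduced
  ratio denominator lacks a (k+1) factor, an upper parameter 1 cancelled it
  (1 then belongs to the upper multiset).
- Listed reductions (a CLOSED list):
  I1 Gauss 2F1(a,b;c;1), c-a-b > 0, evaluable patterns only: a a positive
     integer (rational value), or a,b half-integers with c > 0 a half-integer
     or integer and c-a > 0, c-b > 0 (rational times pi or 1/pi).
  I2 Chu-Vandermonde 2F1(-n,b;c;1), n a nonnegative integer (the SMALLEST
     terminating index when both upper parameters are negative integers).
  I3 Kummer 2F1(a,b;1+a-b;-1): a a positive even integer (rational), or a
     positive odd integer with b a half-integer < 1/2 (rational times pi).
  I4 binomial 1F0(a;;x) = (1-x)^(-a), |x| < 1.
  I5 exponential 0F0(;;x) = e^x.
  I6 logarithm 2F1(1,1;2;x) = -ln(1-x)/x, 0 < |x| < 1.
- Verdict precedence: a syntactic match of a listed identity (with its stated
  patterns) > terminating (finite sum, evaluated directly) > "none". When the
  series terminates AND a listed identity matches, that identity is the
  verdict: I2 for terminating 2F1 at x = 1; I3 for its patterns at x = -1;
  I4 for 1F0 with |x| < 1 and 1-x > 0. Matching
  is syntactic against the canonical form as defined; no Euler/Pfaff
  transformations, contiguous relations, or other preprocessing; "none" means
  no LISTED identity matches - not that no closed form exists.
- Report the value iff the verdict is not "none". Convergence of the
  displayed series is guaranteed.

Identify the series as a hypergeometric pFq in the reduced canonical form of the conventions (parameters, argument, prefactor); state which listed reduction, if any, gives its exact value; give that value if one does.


At argument 1/3: a 1F0 with upper {-5/3}, lower {-}, scaled by C = -1. Verdict: binomial (I4) applies (the 1F0 binomial series: exponent 5/3, x = 1/3). Value: (-1) * (2/3)^(5/3).

Structural cue: t_0 being -1, the constant factors (C = -1, x = 1/3) combine into one prefactor.
Ratio: r(k) = (1/3) * (k-5/3) / [(k+1)] - rational in k, leading ratio (1/3); with t_0 = -1, classification follows.


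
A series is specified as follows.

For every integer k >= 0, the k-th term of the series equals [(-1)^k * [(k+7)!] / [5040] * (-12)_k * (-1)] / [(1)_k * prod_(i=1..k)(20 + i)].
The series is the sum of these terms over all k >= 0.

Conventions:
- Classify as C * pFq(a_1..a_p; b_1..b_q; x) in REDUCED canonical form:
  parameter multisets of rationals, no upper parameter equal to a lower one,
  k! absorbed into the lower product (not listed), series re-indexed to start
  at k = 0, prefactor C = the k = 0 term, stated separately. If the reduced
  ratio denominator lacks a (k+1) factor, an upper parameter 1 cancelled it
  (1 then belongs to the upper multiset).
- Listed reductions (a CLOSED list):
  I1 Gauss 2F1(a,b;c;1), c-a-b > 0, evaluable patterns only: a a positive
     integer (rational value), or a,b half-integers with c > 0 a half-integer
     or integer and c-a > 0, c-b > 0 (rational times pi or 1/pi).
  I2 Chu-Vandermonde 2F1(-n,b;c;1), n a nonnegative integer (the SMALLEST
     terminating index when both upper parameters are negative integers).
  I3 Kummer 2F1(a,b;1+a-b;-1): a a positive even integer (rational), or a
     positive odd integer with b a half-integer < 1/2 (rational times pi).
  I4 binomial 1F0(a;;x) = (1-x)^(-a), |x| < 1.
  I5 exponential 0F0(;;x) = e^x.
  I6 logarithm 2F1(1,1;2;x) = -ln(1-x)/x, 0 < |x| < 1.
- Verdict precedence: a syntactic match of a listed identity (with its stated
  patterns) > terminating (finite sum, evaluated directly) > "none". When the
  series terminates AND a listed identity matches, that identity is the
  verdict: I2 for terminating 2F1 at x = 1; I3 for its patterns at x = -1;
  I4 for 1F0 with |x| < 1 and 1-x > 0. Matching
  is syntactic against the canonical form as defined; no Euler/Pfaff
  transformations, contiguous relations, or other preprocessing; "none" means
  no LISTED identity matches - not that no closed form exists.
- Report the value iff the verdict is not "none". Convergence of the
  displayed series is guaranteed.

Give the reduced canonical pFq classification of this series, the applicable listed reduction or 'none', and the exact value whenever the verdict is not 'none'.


At argument -1: a 2F1 with upper {-12, 8}, lower {21}, scaled by C = -1. Verdict: this is Kummer (I3) (x = -1; c = 21 equals 1+a-b for upper {-12, 8}: listed pattern). Exact value: -969/14.

Key step: t_0 being -1, (1)_k (C = -1) is k! itself.
Step ratio: r(k) = (-1) * (k-12) (k+8) / [(k+21) (k+1)] ; factor over Q: parameters, x = (-1), and C = -1.


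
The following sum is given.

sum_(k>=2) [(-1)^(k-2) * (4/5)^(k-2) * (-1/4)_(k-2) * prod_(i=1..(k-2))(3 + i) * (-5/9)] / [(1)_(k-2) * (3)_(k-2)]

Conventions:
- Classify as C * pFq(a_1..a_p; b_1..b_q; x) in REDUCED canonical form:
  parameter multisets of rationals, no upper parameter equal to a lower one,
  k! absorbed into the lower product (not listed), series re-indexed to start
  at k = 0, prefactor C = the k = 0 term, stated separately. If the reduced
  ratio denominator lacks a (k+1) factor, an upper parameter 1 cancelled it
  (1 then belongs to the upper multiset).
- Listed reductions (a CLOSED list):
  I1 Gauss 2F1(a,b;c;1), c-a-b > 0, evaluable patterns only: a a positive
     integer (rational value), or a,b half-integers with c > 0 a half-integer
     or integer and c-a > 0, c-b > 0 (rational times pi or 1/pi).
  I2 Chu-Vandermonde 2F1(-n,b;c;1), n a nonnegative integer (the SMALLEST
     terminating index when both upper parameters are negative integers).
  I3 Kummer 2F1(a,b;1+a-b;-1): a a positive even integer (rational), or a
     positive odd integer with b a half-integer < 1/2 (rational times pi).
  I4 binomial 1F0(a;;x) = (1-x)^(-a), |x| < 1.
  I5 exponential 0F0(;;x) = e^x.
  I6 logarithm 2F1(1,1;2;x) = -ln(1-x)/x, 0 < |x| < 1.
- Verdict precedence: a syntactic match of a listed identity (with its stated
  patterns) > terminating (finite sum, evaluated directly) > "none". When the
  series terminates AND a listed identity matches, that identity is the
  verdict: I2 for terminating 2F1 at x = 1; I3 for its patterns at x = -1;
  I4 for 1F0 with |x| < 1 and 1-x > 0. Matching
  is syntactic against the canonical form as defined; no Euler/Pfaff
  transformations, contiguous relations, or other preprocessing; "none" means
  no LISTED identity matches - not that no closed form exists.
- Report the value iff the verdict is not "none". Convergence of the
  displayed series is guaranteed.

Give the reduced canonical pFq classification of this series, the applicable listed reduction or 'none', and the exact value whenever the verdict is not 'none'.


At argument -4/5: a 2F1 with upper {-1/4, 4}, lower {3}, scaled by C = -5/9. Verdict: none - this 2F1 at x = -4/5 matches no listed pattern, and upper {-1/4, 4} holds no stopper.

Structural cue: with t_0 = -5/9, the running product (prefactor -5/9) telescopes to a rising factorial.
Step ratio: r(k) = (-4/5) * (k-1/4) (k+4) / [(k+3) (k+1)] - poly over poly, x = (-4/5) from leading terms; C = -5/9 at k = 0.


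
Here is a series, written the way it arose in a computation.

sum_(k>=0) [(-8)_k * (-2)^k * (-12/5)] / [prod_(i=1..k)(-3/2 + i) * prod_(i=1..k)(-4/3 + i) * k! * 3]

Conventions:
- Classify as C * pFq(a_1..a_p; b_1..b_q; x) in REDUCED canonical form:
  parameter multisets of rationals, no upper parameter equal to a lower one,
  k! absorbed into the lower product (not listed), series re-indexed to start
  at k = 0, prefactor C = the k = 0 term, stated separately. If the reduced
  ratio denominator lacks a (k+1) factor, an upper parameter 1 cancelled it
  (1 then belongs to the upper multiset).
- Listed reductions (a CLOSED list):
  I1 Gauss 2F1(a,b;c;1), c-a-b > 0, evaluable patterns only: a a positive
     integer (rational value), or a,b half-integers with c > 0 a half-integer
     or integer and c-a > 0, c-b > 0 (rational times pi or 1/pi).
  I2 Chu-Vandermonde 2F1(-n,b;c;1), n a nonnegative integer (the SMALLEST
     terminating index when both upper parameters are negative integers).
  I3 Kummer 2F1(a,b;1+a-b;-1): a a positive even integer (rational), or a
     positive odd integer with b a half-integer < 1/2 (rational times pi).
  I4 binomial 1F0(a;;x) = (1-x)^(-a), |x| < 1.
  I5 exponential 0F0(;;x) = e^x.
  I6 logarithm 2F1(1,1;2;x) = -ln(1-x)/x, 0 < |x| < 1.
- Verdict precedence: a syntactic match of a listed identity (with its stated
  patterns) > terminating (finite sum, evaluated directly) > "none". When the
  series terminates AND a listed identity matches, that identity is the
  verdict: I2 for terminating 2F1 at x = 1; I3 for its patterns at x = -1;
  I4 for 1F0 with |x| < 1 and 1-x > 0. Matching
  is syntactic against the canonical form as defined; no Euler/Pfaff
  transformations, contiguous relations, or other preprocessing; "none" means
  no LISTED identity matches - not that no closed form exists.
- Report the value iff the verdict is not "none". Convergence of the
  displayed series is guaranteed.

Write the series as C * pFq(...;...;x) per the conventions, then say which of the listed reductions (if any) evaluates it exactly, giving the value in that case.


The series (x = -2) is 1F2: upper {-8}, lower {-1/2, -1/3}, prefactor -4/5. Verdict: terminating - upper -8 stops the sum at k = 8; the 9 terms are added exactly. Value: -4393676379844/818943125.

Structural cue: with t_0 = -4/5, the lower running product (C = -4/5) is a rising factorial.
Consecutive-term ratio: r(k) = (-2) * (k-8) / [(k-1/2) (k-1/3) (k+1)] ; factor over Q: parameters, x = (-2), and C = -4/5.


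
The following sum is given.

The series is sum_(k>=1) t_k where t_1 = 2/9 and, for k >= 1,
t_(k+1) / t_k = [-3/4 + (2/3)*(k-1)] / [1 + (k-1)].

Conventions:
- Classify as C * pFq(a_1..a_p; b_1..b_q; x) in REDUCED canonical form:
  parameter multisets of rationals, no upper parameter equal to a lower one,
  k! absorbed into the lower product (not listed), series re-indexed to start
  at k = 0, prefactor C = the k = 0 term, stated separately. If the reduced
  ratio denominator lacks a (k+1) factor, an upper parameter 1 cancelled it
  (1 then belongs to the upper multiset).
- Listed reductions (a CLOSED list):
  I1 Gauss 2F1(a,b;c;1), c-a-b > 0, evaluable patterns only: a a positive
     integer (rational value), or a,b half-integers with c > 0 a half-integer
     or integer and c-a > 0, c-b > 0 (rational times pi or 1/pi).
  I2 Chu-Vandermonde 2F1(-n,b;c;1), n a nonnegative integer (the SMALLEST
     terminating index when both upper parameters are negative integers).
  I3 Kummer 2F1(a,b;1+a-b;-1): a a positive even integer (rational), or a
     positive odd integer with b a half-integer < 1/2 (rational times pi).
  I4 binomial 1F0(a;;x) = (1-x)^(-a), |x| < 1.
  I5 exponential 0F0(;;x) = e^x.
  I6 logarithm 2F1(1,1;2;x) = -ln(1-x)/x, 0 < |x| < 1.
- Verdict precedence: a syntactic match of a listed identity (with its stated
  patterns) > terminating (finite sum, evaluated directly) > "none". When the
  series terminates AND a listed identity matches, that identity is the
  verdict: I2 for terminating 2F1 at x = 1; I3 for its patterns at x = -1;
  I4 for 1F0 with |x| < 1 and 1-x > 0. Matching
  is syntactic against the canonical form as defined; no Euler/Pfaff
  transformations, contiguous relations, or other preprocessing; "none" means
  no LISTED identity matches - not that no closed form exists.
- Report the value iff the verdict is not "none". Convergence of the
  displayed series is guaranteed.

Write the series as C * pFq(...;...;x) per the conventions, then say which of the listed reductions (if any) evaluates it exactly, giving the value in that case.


At argument 2/3: a 1F0 with upper {-9/8}, lower {-}, scaled by C = 2/9. Verdict: binomial (I4) matches (the 1F0 binomial series: exponent 9/8, x = 2/3). Its exact value is (2/9) * (1/3)^(9/8).

First insight: t_0 being 2/9, factor the ratio over Q (C = 2/9, x = 2/3): negated roots = parameters.
Adjacent-term ratio: r(k) = (2/3) * (k-9/8) / [(k+1)] - rational in k. x = (2/3); t_0 = 2/9; negate the roots.


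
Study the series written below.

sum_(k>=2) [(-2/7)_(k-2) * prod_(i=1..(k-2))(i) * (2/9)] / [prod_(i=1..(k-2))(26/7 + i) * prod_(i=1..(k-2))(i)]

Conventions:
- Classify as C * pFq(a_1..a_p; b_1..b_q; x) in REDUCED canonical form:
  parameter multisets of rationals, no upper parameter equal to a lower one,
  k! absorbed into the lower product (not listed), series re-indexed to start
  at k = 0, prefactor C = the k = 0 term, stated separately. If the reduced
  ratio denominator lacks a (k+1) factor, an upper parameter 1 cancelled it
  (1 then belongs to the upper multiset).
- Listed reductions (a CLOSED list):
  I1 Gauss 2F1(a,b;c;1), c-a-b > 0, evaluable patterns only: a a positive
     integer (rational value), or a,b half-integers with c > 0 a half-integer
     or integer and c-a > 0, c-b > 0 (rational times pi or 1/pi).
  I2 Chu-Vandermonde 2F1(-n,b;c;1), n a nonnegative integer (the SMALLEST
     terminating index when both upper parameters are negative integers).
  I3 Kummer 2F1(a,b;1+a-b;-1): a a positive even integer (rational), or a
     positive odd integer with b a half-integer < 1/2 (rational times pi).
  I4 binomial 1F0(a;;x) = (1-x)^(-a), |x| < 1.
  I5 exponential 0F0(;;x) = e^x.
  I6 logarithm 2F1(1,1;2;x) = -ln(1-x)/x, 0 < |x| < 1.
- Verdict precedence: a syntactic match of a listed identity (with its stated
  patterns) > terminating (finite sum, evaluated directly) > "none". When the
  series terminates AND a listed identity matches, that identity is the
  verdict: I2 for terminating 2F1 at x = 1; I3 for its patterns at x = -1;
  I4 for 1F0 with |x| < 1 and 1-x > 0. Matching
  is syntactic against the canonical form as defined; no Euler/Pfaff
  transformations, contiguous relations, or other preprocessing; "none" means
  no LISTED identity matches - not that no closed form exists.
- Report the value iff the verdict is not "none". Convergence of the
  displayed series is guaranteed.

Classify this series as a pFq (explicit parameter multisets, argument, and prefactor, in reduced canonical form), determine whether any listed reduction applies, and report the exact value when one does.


With C = 2/9: the canonical form is 2F1(-2/7, 1; 33/7; 1). Verdict: Gauss (I1, integer-parameter pattern) matches (x = 1: the Gamma ratio telescopes since c-a-b = 4 > 0 and a = 1 in Z>0). Value: 13/63.

Key observation: with t_0 = 2/9, the running product (C = 2/9, x = 1) telescopes to a rising factorial.
Consecutive-term ratio: r(k) = 1 * (k-2/7) (k+1) / [(k+33/7) (k+1)] ; factor over Q: parameters, x = 1, and C = 2/9.


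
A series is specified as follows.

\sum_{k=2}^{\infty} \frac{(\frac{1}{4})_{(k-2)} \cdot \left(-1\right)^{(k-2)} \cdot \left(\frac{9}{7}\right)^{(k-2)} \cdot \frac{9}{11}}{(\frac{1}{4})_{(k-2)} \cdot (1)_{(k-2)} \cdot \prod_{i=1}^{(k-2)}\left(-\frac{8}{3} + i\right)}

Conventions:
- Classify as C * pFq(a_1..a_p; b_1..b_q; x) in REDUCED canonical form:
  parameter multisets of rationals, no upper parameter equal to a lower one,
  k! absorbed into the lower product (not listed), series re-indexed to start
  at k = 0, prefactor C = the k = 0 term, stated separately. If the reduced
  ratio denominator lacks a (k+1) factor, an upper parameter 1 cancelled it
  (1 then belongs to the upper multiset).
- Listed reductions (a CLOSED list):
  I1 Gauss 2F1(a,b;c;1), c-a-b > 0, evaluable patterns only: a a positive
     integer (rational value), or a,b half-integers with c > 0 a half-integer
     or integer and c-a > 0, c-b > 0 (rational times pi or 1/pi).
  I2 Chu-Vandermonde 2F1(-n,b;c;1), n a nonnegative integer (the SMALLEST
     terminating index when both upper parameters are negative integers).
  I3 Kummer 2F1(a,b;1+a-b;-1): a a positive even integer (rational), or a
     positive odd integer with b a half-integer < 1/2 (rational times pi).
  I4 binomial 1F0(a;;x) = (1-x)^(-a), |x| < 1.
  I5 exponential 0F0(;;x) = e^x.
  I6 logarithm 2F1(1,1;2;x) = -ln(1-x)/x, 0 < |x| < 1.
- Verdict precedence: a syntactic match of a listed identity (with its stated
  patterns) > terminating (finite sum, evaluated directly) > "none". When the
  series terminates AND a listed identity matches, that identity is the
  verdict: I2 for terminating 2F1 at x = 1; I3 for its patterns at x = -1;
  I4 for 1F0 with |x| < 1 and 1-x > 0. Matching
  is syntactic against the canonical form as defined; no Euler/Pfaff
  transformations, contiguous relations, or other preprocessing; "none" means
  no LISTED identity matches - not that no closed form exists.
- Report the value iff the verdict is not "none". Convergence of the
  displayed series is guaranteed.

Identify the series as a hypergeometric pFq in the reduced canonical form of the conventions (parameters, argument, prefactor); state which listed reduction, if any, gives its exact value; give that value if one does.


Classification (C = \frac{9}{11}): 0F1 with upper {-}, lower {-\frac{5}{3}}, argument x = -\frac{9}{7}. Verdict: none - at argument -\frac{9}{7} the multisets {-} ; {-\frac{5}{3}} match no listed identity.

Key observation: from the first term \frac{9}{11}: the lower running product (prefactor 9/11) is a rising factorial.
Step ratio: r(k) = -\frac{9}{7} * 1 / [(k-\frac{5}{3}) (k+1)] ; factor over Q: parameters, x = -\frac{9}{7}, and C = \frac{9}{11}.


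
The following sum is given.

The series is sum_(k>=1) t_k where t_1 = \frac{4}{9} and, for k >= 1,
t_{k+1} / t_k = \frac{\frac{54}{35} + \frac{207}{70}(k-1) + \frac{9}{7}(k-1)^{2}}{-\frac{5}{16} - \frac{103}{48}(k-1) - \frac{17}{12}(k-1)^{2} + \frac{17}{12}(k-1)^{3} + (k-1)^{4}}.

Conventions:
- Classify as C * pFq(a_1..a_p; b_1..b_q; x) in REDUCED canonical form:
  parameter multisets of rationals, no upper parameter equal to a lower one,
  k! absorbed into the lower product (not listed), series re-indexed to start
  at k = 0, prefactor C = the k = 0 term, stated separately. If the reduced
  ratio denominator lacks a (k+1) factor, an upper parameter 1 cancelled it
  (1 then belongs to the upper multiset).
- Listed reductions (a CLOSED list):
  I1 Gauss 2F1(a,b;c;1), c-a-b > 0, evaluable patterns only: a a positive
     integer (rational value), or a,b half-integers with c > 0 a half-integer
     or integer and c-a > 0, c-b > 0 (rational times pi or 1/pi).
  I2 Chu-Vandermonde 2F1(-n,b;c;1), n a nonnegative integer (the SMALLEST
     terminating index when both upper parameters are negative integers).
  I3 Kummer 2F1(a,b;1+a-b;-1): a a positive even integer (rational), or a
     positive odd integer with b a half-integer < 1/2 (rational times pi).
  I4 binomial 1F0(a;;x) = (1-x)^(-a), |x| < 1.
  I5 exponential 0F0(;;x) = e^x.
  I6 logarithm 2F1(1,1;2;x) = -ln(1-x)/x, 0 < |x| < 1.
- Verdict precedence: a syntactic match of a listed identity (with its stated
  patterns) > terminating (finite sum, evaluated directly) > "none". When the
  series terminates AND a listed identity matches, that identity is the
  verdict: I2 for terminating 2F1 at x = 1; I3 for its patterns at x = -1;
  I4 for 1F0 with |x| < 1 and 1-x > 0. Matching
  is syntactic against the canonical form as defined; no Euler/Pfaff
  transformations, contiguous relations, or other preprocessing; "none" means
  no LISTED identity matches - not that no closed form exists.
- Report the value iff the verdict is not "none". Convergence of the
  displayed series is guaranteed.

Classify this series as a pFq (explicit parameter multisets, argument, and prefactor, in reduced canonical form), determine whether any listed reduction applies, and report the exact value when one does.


With C = \frac{4}{9}: the canonical form is 1F2(\frac{4}{5}; -\frac{5}{4}, \frac{1}{6}; \frac{9}{7}). Verdict: none. No listed pattern accepts 1F2(\frac{4}{5}; -\frac{5}{4}, \frac{1}{6}; \frac{9}{7}).

Key step: with t_0 = \frac{4}{9}, the expanded ratio factors over Q; C = 4/9, roots give parameters.
Step ratio: r(k) = \frac{9}{7} * (k+\frac{4}{5}) / [(k-\frac{5}{4}) (k+\frac{1}{6}) (k+1)] - rational; roots negated = parameters, x = \frac{9}{7}, C = \frac{4}{9}.


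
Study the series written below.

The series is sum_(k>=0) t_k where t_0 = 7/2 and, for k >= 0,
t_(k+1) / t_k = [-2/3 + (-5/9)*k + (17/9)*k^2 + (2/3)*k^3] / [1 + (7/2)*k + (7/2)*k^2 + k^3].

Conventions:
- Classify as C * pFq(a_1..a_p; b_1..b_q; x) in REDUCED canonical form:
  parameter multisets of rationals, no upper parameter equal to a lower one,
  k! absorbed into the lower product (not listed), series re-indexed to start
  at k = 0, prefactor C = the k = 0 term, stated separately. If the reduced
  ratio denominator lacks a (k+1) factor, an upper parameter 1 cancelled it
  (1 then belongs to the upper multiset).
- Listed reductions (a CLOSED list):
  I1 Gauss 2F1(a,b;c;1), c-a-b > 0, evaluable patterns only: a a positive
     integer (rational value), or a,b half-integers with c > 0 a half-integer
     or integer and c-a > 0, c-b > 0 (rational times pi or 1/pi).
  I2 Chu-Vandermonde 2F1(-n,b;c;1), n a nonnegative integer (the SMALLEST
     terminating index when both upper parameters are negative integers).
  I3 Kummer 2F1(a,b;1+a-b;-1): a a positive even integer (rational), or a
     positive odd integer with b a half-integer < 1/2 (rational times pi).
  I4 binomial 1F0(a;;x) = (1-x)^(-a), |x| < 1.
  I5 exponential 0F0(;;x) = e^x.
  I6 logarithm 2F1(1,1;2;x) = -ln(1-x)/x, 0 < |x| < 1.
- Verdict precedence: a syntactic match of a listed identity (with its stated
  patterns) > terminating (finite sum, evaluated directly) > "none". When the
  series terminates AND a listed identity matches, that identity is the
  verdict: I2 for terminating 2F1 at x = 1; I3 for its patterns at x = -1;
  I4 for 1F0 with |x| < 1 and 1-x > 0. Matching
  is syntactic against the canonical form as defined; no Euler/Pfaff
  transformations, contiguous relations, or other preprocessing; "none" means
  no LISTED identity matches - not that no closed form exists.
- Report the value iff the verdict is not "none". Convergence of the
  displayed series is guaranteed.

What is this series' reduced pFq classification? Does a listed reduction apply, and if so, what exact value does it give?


Canonical form: C = 7/2 times 2F1 with upper {-2/3, 3}, lower {2}, x = 2/3. Verdict: none. A 2F1 with upper {-2/3, 3} fits none of I1-I6 at x = 2/3; the sum runs forever.

Structural cue: t_0 = 7/2 here, and cancel k + 1/2 from the displayed ratio first; then C = 7/2, x = 2/3.
Consecutive-term ratio: r(k) = (2/3) * (k-2/3) (k+3) / [(k+2) (k+1)] - poly over poly, x = (2/3) from leading terms; C = 7/2 at k = 0.


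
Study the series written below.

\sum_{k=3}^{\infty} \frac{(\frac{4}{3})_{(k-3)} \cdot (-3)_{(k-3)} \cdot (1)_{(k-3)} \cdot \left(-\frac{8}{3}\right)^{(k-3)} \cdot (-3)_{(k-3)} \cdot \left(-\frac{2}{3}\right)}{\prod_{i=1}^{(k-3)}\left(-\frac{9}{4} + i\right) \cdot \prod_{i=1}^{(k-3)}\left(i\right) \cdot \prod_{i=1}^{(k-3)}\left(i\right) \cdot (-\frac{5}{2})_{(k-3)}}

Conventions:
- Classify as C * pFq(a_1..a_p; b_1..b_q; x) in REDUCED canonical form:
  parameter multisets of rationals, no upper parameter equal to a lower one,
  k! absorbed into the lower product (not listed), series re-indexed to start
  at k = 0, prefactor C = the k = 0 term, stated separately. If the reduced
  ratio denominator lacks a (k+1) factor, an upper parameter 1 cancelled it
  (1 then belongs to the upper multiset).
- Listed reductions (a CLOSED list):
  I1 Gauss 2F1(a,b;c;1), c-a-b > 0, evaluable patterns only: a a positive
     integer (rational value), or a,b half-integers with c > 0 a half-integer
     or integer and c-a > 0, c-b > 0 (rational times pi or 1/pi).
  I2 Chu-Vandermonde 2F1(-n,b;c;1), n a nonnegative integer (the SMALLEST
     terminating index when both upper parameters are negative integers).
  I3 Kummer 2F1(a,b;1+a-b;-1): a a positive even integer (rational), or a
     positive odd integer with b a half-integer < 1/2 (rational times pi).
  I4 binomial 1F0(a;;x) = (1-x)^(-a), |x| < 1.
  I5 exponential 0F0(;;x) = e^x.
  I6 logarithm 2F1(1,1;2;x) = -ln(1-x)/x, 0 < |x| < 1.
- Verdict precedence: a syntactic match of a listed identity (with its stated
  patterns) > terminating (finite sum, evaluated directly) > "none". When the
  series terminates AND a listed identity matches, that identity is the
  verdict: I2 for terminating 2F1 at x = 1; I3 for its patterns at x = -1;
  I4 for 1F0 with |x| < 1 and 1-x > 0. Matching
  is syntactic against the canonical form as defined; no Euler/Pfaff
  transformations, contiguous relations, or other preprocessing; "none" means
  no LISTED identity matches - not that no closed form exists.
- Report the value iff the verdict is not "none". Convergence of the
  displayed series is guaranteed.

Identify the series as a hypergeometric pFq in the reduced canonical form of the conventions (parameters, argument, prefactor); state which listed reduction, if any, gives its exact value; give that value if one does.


Canonical form: C = -\frac{2}{3} times 3F2 with upper {-3, -3, \frac{4}{3}}, lower {-\frac{5}{2}, -\frac{5}{4}}, x = -\frac{8}{3}. Verdict: terminating. With -3 upstairs the series is a 4-term polynomial sum; evaluated term by term. Sum: -\frac{329749798}{164025}.

Key step: with t_0 = -\frac{2}{3}, the parameter 1 appears in both the upper and lower lists and cancels.
Step ratio: r(k) = -\frac{8}{3} * (k-3) (k-3) (k+\frac{4}{3}) / [(k-\frac{5}{2}) (k-\frac{5}{4}) (k+1)] - rational in k, leading ratio -\frac{8}{3}; with t_0 = -\frac{2}{3}, classification follows.


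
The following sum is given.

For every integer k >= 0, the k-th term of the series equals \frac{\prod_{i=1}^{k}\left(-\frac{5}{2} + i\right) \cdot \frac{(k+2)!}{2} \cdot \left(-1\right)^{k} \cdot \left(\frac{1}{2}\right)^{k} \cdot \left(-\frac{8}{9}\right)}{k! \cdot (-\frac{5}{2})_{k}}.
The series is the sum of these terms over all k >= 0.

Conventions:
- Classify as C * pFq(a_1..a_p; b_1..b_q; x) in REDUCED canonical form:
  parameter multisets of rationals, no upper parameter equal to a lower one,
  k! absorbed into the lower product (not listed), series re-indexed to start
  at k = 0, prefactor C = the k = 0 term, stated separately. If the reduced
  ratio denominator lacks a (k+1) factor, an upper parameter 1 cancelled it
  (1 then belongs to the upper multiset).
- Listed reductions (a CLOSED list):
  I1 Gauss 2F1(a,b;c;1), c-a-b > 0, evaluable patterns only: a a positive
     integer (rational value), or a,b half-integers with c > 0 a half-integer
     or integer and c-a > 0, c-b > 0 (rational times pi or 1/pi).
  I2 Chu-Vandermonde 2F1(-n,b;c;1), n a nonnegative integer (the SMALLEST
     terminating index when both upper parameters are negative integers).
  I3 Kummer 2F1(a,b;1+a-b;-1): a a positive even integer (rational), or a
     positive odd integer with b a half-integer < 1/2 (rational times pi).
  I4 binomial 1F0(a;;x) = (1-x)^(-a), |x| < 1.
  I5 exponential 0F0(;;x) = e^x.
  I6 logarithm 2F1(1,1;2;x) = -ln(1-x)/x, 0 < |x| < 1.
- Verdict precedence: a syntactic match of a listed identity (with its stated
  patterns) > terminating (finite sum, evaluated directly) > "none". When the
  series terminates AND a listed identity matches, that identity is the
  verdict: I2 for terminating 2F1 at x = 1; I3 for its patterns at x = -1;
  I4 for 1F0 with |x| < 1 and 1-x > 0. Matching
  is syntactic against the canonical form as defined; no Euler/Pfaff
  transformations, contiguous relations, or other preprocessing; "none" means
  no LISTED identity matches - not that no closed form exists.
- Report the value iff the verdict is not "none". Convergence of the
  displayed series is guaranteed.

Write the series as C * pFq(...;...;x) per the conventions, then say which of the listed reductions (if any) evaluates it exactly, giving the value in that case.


At argument -\frac{1}{2}: a 2F1 with upper {-\frac{3}{2}, 3}, lower {-\frac{5}{2}}, scaled by C = -\frac{8}{9}. Verdict: none - this 2F1 at x = -\frac{1}{2} matches no listed pattern, and upper {-\frac{3}{2}, 3} holds no stopper.

Structural cue: x = -\frac{1}{2} and the (-1)^k factor (C = -8/9, x = -1/2) folds into the argument's sign.
Consecutive-term ratio: r(k) = -\frac{1}{2} * (k-\frac{3}{2}) (k+3) / [(k-\frac{5}{2}) (k+1)] - rational; roots negated = parameters, x = -\frac{1}{2}, C = -\frac{8}{9}.


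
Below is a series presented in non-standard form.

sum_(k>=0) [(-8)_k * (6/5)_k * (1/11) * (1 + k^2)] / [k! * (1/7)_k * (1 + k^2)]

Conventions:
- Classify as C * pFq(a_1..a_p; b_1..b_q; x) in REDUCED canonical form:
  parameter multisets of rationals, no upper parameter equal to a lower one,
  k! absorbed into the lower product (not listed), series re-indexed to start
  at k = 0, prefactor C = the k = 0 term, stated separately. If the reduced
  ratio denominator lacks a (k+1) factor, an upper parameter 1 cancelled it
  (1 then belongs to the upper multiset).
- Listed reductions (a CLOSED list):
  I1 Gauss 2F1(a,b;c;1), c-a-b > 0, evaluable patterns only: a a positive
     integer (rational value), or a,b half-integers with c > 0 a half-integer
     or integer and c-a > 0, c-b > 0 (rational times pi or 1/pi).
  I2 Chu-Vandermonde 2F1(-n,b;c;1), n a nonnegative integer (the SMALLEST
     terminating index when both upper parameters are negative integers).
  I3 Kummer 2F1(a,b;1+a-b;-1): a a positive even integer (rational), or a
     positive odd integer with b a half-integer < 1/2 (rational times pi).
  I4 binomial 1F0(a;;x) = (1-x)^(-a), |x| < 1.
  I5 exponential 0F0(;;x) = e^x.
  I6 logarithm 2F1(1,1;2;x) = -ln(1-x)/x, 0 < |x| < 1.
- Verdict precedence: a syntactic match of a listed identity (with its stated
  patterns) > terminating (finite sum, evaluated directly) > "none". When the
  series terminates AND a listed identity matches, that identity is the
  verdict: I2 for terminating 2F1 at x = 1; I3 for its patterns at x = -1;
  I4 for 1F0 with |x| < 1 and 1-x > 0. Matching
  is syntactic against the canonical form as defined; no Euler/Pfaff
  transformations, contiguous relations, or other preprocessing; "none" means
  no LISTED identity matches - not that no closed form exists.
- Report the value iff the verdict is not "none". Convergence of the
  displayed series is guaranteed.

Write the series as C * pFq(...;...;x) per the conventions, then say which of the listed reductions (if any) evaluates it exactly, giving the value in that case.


Reduced: x = 1, 2F1, upper = {-8, 6/5}, lower = {1/7}, C = 1/11. Verdict at x = 1: the Chu-Vandermonde identity I2 matches (terminating 2F1 at x = 1 with n = 8, b = 6/5, c = 1/7). Hence: 6702474298/2009326171875.

Key observation: with t_0 = 1/11, the factor k^2 + 1 cancels (top and bottom), leaving C = 1/11.
Adjacent-term ratio: r(k) = 1 * (k-8) (k+6/5) / [(k+1/7) (k+1)] - poly over poly, x = 1 from leading terms; C = 1/11 at k = 0.


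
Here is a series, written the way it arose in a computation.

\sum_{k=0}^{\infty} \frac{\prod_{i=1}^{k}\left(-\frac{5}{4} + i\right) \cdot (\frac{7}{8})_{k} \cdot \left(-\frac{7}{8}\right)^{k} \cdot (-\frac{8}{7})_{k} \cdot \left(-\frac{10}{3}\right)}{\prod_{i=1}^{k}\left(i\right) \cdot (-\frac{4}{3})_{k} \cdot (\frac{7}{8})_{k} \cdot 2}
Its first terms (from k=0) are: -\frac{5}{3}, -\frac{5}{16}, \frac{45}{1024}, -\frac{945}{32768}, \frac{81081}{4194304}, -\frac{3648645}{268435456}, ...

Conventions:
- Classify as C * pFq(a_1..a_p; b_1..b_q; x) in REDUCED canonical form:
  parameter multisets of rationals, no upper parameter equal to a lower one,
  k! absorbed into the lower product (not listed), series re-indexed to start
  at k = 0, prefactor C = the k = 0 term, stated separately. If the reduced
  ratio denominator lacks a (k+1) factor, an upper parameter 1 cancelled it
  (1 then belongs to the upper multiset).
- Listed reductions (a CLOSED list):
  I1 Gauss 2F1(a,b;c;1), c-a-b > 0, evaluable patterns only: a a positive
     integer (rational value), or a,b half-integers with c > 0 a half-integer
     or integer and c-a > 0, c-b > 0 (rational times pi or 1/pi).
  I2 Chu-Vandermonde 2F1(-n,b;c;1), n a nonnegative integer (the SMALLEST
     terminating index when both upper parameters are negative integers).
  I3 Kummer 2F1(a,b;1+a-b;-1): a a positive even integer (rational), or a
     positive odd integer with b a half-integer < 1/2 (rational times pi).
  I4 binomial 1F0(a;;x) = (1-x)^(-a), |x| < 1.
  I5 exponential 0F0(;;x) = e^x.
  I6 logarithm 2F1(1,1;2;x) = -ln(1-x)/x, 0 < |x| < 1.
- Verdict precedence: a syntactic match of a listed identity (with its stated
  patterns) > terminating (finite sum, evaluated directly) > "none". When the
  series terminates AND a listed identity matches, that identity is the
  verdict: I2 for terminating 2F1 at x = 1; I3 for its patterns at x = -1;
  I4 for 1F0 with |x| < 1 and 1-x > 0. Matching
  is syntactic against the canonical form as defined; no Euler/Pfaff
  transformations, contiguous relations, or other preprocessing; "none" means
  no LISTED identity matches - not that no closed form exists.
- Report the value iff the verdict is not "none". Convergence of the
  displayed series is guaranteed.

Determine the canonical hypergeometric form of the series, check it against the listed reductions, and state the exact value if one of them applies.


The series (x = -\frac{7}{8}) is 2F1: upper {-\frac{8}{7}, -\frac{1}{4}}, lower {-\frac{4}{3}}, prefactor -\frac{5}{3}. Verdict: none - this 2F1 at x = -\frac{7}{8} matches no listed pattern, and upper {-\frac{8}{7}, -\frac{1}{4}} holds no stopper.

First insight: x = -\frac{7}{8} and the product of the first k integers (C = -5/3, x = -7/8) is k!.
Step ratio: r(k) = -\frac{7}{8} * (k-\frac{8}{7}) (k-\frac{1}{4}) / [(k-\frac{4}{3}) (k+1)] ; factor over Q: parameters, x = -\frac{7}{8}, and C = -\frac{5}{3}.


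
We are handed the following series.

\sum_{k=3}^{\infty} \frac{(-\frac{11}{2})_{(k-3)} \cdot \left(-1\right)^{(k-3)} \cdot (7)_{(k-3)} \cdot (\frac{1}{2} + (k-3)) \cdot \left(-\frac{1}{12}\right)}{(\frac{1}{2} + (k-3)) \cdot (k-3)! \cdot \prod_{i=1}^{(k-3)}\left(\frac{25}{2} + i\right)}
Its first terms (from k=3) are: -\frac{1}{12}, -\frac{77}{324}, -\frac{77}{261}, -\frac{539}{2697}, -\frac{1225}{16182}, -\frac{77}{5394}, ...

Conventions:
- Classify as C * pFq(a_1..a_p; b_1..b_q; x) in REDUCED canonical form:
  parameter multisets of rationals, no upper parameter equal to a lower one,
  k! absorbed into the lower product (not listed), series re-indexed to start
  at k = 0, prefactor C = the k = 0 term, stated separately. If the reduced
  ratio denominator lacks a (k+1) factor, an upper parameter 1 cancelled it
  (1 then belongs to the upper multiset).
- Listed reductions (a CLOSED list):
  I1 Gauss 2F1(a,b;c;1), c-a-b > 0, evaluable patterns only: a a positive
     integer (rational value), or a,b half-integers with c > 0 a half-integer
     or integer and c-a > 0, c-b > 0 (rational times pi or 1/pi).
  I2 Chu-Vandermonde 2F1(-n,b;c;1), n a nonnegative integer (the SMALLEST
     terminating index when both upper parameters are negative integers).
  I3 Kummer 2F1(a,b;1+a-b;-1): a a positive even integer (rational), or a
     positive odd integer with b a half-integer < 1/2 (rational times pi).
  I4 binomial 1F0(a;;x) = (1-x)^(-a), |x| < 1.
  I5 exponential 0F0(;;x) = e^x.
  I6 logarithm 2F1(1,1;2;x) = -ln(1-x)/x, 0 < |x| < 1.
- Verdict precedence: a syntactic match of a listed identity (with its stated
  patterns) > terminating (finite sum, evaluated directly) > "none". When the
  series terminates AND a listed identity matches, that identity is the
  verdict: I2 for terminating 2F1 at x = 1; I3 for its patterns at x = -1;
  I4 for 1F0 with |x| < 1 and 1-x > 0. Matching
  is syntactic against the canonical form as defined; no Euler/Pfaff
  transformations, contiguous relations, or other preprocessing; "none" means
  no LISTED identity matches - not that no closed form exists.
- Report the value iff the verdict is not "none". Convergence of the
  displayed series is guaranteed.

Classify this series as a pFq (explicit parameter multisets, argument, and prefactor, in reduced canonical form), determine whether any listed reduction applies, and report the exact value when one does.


Reduced: x = -1, 2F1, upper = {-\frac{11}{2}, 7}, lower = {\frac{27}{2}}, C = -\frac{1}{12}. Verdict: Kummer (I3) applies (x = -1; c = \frac{27}{2} equals 1+a-b for upper {-\frac{11}{2}, 7}: listed pattern). Value: \left(-\frac{929553625}{3221225472}\right) \cdot \pi.

Key step: with t_0 = -\frac{1}{12}, the lower running product (C = -1/12) is a rising factorial.
Step ratio: r(k) = -1 * (k-\frac{11}{2}) (k+7) / [(k+\frac{27}{2}) (k+1)] - rational; roots negated = parameters, x = -1, C = -\frac{1}{12}.
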